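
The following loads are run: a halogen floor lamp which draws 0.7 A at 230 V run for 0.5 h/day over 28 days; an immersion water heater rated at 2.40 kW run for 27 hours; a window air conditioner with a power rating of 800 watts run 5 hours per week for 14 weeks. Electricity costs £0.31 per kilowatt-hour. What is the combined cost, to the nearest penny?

£38.15

halogen floor lamp: Power = 0.7 A × 230 V = 161 W = 0.161 kW
halogen floor lamp: Runtime = 0.5 h/day × 28 days = 14 h
halogen floor lamp: 0.161 kW × 14 h = 2.254 kWh
immersion water heater: 2.4 kW × 27 h = 64.8 kWh
window air conditioner: Runtime = 5 h/week × 14 weeks = 70 h
window air conditioner: 0.8 kW × 70 h = 56 kWh
Total energy = 123.054 kWh
Cost = 123.054 × £0.31 = £38.15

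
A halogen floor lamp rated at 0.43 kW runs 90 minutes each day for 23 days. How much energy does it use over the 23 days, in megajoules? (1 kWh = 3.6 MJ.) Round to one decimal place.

Runtime = 90 min × 23 = 2070 min = 34.5 h
Energy = 0.43 kW × 34.5 h = 14.835 kWh
= 14.835 × 3.6 MJ = 53.4 MJ

53.4 MJ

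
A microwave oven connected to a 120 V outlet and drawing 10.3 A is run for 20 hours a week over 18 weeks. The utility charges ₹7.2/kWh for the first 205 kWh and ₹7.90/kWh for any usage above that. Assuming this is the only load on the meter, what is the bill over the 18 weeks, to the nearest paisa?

Power = 10.3 A × 120 V = 1236 W = 1.236 kW
Runtime = 20 h/week × 18 weeks = 360 h
Energy = 1.236 kW × 360 h = 444.96 kWh
Tier 1 (0–205 kWh): 205 × ₹7.2 = ₹1476
Above 205 kWh: 239.96 × ₹7.90 = ₹1895.684
Bill = ₹3371.68

₹3371.68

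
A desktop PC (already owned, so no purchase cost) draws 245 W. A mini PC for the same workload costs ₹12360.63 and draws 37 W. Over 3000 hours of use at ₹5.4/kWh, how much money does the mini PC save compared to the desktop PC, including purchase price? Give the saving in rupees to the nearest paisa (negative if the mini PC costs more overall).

desktop PC: ₹0.00 + (245/1000) kW × 3000 h × ₹5.4 = ₹0.00 + ₹3969 = ₹3969
mini PC: ₹12360.63 + (37/1000) kW × 3000 h × ₹5.4 = ₹12360.63 + ₹599.4 = ₹12960.03
Saving = ₹3969 − ₹12960.03 = −₹8991.03

-₹8991.03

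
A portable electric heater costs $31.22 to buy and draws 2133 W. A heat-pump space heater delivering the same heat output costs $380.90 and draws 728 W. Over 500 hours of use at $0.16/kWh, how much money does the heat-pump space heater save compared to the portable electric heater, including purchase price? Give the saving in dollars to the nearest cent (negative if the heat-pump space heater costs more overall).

portable electric heater: $31.22 + (2133/1000) kW × 500 h × $0.16 = $31.22 + $170.64 = $201.86
heat-pump space heater: $380.90 + (728/1000) kW × 500 h × $0.16 = $380.90 + $58.24 = $439.14
Saving = $201.86 − $439.14 = −$237.28

-$237.28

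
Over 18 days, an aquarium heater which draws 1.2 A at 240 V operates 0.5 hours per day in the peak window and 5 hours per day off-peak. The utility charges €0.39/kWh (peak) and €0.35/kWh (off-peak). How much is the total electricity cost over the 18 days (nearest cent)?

Power = 1.2 A × 240 V = 288 W = 0.288 kW
Peak energy = 0.288 kW × 0.5 h × 18 = 2.592 kWh
Off-peak energy = 0.288 kW × 5 h × 18 = 25.92 kWh
Cost = 2.592 × €0.39 + 25.92 × €0.35 = €1.01088 + €9.072 = €10.08

€10.08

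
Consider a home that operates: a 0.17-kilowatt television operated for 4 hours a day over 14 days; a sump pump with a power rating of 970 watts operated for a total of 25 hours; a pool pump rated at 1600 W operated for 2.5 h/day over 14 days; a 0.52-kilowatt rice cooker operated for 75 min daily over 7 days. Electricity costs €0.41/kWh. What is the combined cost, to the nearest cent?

€38.67

television: Runtime = 4 h/day × 14 days = 56 h
television: 0.17 kW × 56 h = 9.52 kWh
sump pump: 0.97 kW × 25 h = 24.25 kWh
pool pump: Runtime = 2.5 h/day × 14 days = 35 h
pool pump: 1.6 kW × 35 h = 56 kWh
rice cooker: Runtime = 75 min × 7 = 525 min = 8.75 h
rice cooker: 0.52 kW × 8.75 h = 4.55 kWh
Total energy = 94.32 kWh
Cost = 94.32 × €0.41 = €38.67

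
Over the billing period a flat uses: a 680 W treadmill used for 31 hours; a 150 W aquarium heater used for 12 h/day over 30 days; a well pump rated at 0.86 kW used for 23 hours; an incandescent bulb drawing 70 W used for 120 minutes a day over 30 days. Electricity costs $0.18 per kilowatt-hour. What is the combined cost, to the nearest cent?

$17.83

treadmill: 0.68 kW × 31 h = 21.08 kWh
aquarium heater: Runtime = 12 h/day × 30 days = 360 h
aquarium heater: 0.15 kW × 360 h = 54 kWh
well pump: 0.86 kW × 23 h = 19.78 kWh
incandescent bulb: Runtime = 120 min × 30 = 3600 min = 60 h
incandescent bulb: 0.07 kW × 60 h = 4.2 kWh
Total energy = 99.06 kWh
Cost = 99.06 × $0.18 = $17.83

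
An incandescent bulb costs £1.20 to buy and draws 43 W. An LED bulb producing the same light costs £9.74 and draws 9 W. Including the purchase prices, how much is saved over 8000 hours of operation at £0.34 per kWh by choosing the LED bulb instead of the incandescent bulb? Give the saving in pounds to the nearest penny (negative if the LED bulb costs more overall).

£83.94

incandescent bulb: £1.20 + (43/1000) kW × 8000 h × £0.34 = £1.20 + £116.96 = £118.16
LED bulb: £9.74 + (9/1000) kW × 8000 h × £0.34 = £9.74 + £24.48 = £34.22
Saving = £118.16 − £34.22 = £83.94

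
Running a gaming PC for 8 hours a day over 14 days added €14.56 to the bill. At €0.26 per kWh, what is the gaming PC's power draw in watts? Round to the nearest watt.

Energy = €14.56 ÷ €0.26/kWh = 56 kWh
Runtime = 8 h/day × 14 days = 112 h
Power = 56 kWh ÷ 112 h = 0.5 kW = 500 W

500 W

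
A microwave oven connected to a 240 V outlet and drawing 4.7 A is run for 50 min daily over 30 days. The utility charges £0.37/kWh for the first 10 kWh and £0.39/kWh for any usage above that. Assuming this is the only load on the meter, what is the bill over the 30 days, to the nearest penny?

£10.80

Power = 4.7 A × 240 V = 1128 W = 1.128 kW
Runtime = 50 min × 30 = 1500 min = 25 h
Energy = 1.128 kW × 25 h = 28.2 kWh
Tier 1 (0–10 kWh): 10 × £0.37 = £3.7
Above 10 kWh: 18.2 × £0.39 = £7.098
Bill = £10.80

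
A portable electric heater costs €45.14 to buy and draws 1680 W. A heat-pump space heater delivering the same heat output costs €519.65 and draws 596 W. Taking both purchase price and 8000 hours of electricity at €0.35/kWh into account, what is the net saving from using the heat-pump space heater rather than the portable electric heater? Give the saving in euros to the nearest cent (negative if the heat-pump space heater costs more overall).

portable electric heater: €45.14 + (1680/1000) kW × 8000 h × €0.35 = €45.14 + €4704 = €4749.14
heat-pump space heater: €519.65 + (596/1000) kW × 8000 h × €0.35 = €519.65 + €1668.8 = €2188.45
Saving = €4749.14 − €2188.45 = €2560.69

€2560.69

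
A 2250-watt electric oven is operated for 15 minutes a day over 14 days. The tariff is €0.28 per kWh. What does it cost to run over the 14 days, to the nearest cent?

Runtime = 15 min × 14 = 210 min = 3.5 h
Energy = 2.25 kW × 3.5 h = 7.875 kWh
Cost = 7.875 kWh × €0.28/kWh = €2.21

€2.21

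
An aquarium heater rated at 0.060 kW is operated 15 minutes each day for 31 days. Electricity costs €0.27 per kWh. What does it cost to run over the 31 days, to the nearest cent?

€0.13

Runtime = 15 min × 31 = 465 min = 7.75 h
Energy = 0.06 kW × 7.75 h = 0.465 kWh
Cost = 0.465 kWh × €0.27/kWh = €0.13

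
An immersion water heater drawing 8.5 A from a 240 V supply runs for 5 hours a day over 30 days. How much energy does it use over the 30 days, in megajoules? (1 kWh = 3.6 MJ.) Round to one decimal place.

1101.6 MJ

Power = 8.5 A × 240 V = 2040 W = 2.04 kW
Runtime = 5 h/day × 30 days = 150 h
Energy = 2.04 kW × 150 h = 306 kWh
= 306 × 3.6 MJ = 1101.6 MJ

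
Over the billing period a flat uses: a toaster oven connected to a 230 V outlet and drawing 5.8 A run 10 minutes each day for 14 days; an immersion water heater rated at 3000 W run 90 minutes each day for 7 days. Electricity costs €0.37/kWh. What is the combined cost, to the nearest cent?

toaster oven: Power = 5.8 A × 230 V = 1334 W = 1.334 kW
toaster oven: Runtime = 10 min × 14 = 140 min = 2.333333… h
toaster oven: 1.334 kW × 2.333333… h = 3.112666… kWh
immersion water heater: Runtime = 90 min × 7 = 630 min = 10.5 h
immersion water heater: 3 kW × 10.5 h = 31.5 kWh
Total energy = 34.612666… kWh
Cost = 34.612666… × €0.37 = €12.81

€12.81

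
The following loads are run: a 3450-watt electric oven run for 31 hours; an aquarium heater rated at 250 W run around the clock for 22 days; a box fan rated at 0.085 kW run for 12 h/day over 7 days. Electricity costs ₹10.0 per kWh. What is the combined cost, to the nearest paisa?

electric oven: 3.45 kW × 31 h = 106.95 kWh
aquarium heater: Runtime = 24 h × 22 = 528 h
aquarium heater: 0.25 kW × 528 h = 132 kWh
box fan: Runtime = 12 h/day × 7 days = 84 h
box fan: 0.085 kW × 84 h = 7.14 kWh
Total energy = 246.09 kWh
Cost = 246.09 × ₹10.0 = ₹2460.90

₹2460.90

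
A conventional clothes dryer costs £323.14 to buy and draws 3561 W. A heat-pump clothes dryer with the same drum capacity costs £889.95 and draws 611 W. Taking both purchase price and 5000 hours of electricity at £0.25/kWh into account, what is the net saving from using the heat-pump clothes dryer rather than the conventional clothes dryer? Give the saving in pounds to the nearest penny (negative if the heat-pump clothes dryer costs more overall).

conventional clothes dryer: £323.14 + (3561/1000) kW × 5000 h × £0.25 = £323.14 + £4451.25 = £4774.39
heat-pump clothes dryer: £889.95 + (611/1000) kW × 5000 h × £0.25 = £889.95 + £763.75 = £1653.7
Saving = £4774.39 − £1653.7 = £3120.69

£3120.69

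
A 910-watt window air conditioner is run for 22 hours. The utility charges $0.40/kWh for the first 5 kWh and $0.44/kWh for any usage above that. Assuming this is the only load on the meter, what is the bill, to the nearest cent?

Energy = 0.91 kW × 22 h = 20.02 kWh
Tier 1 (0–5 kWh): 5 × $0.40 = $2
Above 5 kWh: 15.02 × $0.44 = $6.6088
Bill = $8.61

$8.61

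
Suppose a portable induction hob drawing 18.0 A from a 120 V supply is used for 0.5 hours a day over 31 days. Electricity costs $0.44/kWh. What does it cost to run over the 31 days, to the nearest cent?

Power = 18.0 A × 120 V = 2160 W = 2.16 kW
Runtime = 0.5 h/day × 31 days = 15.5 h
Energy = 2.16 kW × 15.5 h = 33.48 kWh
Cost = 33.48 kWh × $0.44/kWh = $14.73

$14.73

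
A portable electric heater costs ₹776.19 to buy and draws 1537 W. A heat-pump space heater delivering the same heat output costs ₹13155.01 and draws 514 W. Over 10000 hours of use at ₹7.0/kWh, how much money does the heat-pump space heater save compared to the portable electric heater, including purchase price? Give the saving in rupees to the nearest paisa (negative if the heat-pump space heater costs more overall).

portable electric heater: ₹776.19 + (1537/1000) kW × 10000 h × ₹7.0 = ₹776.19 + ₹107590 = ₹108366.19
heat-pump space heater: ₹13155.01 + (514/1000) kW × 10000 h × ₹7.0 = ₹13155.01 + ₹35980 = ₹49135.01
Saving = ₹108366.19 − ₹49135.01 = ₹59231.18

₹59231.18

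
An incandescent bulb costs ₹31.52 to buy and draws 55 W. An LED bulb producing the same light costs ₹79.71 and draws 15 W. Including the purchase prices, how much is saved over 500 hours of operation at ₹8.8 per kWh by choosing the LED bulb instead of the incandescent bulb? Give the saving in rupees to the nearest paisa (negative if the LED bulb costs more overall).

incandescent bulb: ₹31.52 + (55/1000) kW × 500 h × ₹8.8 = ₹31.52 + ₹242 = ₹273.52
LED bulb: ₹79.71 + (15/1000) kW × 500 h × ₹8.8 = ₹79.71 + ₹66 = ₹145.71
Saving = ₹273.52 − ₹145.71 = ₹127.81

₹127.81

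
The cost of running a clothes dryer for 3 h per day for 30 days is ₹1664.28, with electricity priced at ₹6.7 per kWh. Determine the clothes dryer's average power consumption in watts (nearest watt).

Energy = ₹1664.28 ÷ ₹6.7/kWh = 248.4 kWh
Runtime = 3 h/day × 30 days = 90 h
Power = 248.4 kWh ÷ 90 h = 2.76 kW = 2760 W

2760 W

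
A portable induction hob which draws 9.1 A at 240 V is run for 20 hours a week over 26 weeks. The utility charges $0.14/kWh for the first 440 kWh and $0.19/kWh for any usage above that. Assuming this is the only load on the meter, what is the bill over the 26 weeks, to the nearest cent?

$193.78

Power = 9.1 A × 240 V = 2184 W = 2.184 kW
Runtime = 20 h/week × 26 weeks = 520 h
Energy = 2.184 kW × 520 h = 1135.68 kWh
Tier 1 (0–440 kWh): 440 × $0.14 = $61.6
Above 440 kWh: 695.68 × $0.19 = $132.1792
Bill = $193.78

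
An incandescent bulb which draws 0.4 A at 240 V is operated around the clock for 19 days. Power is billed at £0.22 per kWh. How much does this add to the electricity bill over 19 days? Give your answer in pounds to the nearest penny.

Power = 0.4 A × 240 V = 96 W = 0.096 kW
Runtime = 24 h × 19 = 456 h
Energy = 0.096 kW × 456 h = 43.776 kWh
Cost = 43.776 kWh × £0.22/kWh = £9.63

£9.63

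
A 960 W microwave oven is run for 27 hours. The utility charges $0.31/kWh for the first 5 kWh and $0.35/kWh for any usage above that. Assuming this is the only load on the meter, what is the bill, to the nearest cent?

Energy = 0.96 kW × 27 h = 25.92 kWh
Tier 1 (0–5 kWh): 5 × $0.31 = $1.55
Above 5 kWh: 20.92 × $0.35 = $7.322
Bill = $8.87

$8.87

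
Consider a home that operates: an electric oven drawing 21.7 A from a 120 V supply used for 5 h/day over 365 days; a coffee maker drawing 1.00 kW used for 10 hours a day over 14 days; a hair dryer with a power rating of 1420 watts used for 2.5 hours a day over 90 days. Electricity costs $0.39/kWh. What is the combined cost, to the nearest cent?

electric oven: Power = 21.7 A × 120 V = 2604 W = 2.604 kW
electric oven: Runtime = 5 h/day × 365 days = 1825 h
electric oven: 2.604 kW × 1825 h = 4752.3 kWh
coffee maker: Runtime = 10 h/day × 14 days = 140 h
coffee maker: 1 kW × 140 h = 140 kWh
hair dryer: Runtime = 2.5 h/day × 90 days = 225 h
hair dryer: 1.42 kW × 225 h = 319.5 kWh
Total energy = 5211.8 kWh
Cost = 5211.8 × $0.39 = $2032.60

$2032.60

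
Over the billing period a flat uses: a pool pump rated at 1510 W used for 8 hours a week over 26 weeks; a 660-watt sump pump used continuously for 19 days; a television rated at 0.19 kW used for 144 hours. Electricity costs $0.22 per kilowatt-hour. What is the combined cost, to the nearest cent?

$141.33

pool pump: Runtime = 8 h/week × 26 weeks = 208 h
pool pump: 1.51 kW × 208 h = 314.08 kWh
sump pump: Runtime = 24 h × 19 = 456 h
sump pump: 0.66 kW × 456 h = 300.96 kWh
television: 0.19 kW × 144 h = 27.36 kWh
Total energy = 642.4 kWh
Cost = 642.4 × $0.22 = $141.33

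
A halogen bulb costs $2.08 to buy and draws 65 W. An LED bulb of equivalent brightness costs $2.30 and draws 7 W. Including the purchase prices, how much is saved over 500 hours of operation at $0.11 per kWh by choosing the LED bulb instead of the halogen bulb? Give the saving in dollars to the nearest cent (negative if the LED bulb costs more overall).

halogen bulb: $2.08 + (65/1000) kW × 500 h × $0.11 = $2.08 + $3.575 = $5.655
LED bulb: $2.30 + (7/1000) kW × 500 h × $0.11 = $2.30 + $0.385 = $2.685
Saving = $5.655 − $2.685 = $2.97

$2.97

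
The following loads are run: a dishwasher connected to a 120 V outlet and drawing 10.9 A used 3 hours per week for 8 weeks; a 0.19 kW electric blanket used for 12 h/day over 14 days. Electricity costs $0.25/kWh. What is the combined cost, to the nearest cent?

dishwasher: Power = 10.9 A × 120 V = 1308 W = 1.308 kW
dishwasher: Runtime = 3 h/week × 8 weeks = 24 h
dishwasher: 1.308 kW × 24 h = 31.392 kWh
electric blanket: Runtime = 12 h/day × 14 days = 168 h
electric blanket: 0.19 kW × 168 h = 31.92 kWh
Total energy = 63.312 kWh
Cost = 63.312 × $0.25 = $15.83

$15.83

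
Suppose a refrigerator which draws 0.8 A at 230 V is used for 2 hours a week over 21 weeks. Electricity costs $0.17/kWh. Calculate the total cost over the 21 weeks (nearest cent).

$1.31

Power = 0.8 A × 230 V = 184 W = 0.184 kW
Runtime = 2 h/week × 21 weeks = 42 h
Energy = 0.184 kW × 42 h = 7.728 kWh
Cost = 7.728 kWh × $0.17/kWh = $1.31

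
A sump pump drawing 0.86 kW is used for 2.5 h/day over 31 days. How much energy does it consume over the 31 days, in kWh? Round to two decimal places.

66.65 kWh

Runtime = 2.5 h/day × 31 days = 77.5 h
Energy = 0.86 kW × 77.5 h = 66.65 kWh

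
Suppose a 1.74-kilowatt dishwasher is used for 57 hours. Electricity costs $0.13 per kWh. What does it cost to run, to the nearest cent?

$12.89

Energy = 1.74 kW × 57 h = 99.18 kWh
Cost = 99.18 kWh × $0.13/kWh = $12.89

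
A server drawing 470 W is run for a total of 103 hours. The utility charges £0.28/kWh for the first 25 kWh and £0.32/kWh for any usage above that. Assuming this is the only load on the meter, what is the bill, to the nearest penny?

£14.49

Energy = 0.47 kW × 103 h = 48.41 kWh
Tier 1 (0–25 kWh): 25 × £0.28 = £7
Above 25 kWh: 23.41 × £0.32 = £7.4912
Bill = £14.49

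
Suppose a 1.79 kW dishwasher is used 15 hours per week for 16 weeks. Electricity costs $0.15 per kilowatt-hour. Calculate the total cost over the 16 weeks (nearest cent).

$64.44

Runtime = 15 h/week × 16 weeks = 240 h
Energy = 1.79 kW × 240 h = 429.6 kWh
Cost = 429.6 kWh × $0.15/kWh = $64.44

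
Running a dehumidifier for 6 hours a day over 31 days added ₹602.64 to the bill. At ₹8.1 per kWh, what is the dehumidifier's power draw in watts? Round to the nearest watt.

400 W

Energy = ₹602.64 ÷ ₹8.1/kWh = 74.4 kWh
Runtime = 6 h/day × 31 days = 186 h
Power = 74.4 kWh ÷ 186 h = 0.4 kW = 400 W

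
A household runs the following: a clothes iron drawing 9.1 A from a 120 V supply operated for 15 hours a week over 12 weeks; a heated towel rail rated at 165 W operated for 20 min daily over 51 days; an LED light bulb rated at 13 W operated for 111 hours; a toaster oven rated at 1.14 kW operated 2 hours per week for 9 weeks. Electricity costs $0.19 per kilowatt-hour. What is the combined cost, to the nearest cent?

$42.05

clothes iron: Power = 9.1 A × 120 V = 1092 W = 1.092 kW
clothes iron: Runtime = 15 h/week × 12 weeks = 180 h
clothes iron: 1.092 kW × 180 h = 196.56 kWh
heated towel rail: Runtime = 20 min × 51 = 1020 min = 17 h
heated towel rail: 0.165 kW × 17 h = 2.805 kWh
LED light bulb: 0.013 kW × 111 h = 1.443 kWh
toaster oven: Runtime = 2 h/week × 9 weeks = 18 h
toaster oven: 1.14 kW × 18 h = 20.52 kWh
Total energy = 221.328 kWh
Cost = 221.328 × $0.19 = $42.05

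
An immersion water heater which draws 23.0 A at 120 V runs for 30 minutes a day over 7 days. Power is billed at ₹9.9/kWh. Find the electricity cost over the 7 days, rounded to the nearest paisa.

Power = 23.0 A × 120 V = 2760 W = 2.76 kW
Runtime = 30 min × 7 = 210 min = 3.5 h
Energy = 2.76 kW × 3.5 h = 9.66 kWh
Cost = 9.66 kWh × ₹9.9/kWh = ₹95.63

₹95.63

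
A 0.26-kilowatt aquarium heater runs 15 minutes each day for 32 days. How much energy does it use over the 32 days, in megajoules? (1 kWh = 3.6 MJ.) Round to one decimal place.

7.5 MJ

Runtime = 15 min × 32 = 480 min = 8 h
Energy = 0.26 kW × 8 h = 2.08 kWh
= 2.08 × 3.6 MJ = 7.5 MJ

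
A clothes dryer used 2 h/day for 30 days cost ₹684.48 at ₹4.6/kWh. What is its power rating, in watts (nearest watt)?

Energy = ₹684.48 ÷ ₹4.6/kWh = 148.8 kWh
Runtime = 2 h/day × 30 days = 60 h
Power = 148.8 kWh ÷ 60 h = 2.48 kW = 2480 W

2480 W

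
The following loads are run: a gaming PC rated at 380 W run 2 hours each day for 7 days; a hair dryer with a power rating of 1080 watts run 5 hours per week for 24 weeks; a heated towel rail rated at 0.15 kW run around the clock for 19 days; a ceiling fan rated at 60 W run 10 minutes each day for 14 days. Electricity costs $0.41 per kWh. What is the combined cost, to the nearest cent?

$83.42

gaming PC: Runtime = 2 h/day × 7 days = 14 h
gaming PC: 0.38 kW × 14 h = 5.32 kWh
hair dryer: Runtime = 5 h/week × 24 weeks = 120 h
hair dryer: 1.08 kW × 120 h = 129.6 kWh
heated towel rail: Runtime = 24 h × 19 = 456 h
heated towel rail: 0.15 kW × 456 h = 68.4 kWh
ceiling fan: Runtime = 10 min × 14 = 140 min = 2.333333… h
ceiling fan: 0.06 kW × 2.333333… h = 0.14 kWh
Total energy = 203.46 kWh
Cost = 203.46 × $0.41 = $83.42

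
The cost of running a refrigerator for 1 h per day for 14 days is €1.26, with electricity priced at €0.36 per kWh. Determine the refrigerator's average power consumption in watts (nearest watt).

250 W

Energy = €1.26 ÷ €0.36/kWh = 3.5 kWh
Runtime = 1 h/day × 14 days = 14 h
Power = 3.5 kWh ÷ 14 h = 0.25 kW = 250 W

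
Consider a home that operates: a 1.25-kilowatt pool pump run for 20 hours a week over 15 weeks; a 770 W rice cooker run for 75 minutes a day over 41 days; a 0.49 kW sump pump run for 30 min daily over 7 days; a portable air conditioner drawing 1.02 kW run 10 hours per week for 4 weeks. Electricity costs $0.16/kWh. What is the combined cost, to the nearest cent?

pool pump: Runtime = 20 h/week × 15 weeks = 300 h
pool pump: 1.25 kW × 300 h = 375 kWh
rice cooker: Runtime = 75 min × 41 = 3075 min = 51.25 h
rice cooker: 0.77 kW × 51.25 h = 39.4625 kWh
sump pump: Runtime = 30 min × 7 = 210 min = 3.5 h
sump pump: 0.49 kW × 3.5 h = 1.715 kWh
portable air conditioner: Runtime = 10 h/week × 4 weeks = 40 h
portable air conditioner: 1.02 kW × 40 h = 40.8 kWh
Total energy = 456.9775 kWh
Cost = 456.9775 × $0.16 = $73.12

$73.12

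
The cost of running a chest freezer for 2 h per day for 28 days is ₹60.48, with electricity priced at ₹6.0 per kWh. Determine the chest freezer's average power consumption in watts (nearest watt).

Energy = ₹60.48 ÷ ₹6.0/kWh = 10.08 kWh
Runtime = 2 h/day × 28 days = 56 h
Power = 10.08 kWh ÷ 56 h = 0.18 kW = 180 W

180 W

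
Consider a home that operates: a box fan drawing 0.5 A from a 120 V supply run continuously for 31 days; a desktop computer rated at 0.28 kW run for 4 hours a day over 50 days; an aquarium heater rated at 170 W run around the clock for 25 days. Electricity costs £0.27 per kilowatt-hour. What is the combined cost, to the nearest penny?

£54.71

box fan: Power = 0.5 A × 120 V = 60 W = 0.06 kW
box fan: Runtime = 24 h × 31 = 744 h
box fan: 0.06 kW × 744 h = 44.64 kWh
desktop computer: Runtime = 4 h/day × 50 days = 200 h
desktop computer: 0.28 kW × 200 h = 56 kWh
aquarium heater: Runtime = 24 h × 25 = 600 h
aquarium heater: 0.17 kW × 600 h = 102 kWh
Total energy = 202.64 kWh
Cost = 202.64 × £0.27 = £54.71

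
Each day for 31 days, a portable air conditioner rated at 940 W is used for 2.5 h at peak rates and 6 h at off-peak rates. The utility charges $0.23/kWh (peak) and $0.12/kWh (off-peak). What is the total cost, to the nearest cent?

Peak energy = 0.94 kW × 2.5 h × 31 = 72.85 kWh
Off-peak energy = 0.94 kW × 6 h × 31 = 174.84 kWh
Cost = 72.85 × $0.23 + 174.84 × $0.12 = $16.7555 + $20.9808 = $37.74

$37.74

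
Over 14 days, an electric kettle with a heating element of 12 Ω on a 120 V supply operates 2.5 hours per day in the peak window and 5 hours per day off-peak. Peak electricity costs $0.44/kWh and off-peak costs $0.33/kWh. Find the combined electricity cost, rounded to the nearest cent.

$46.20

Power = V²/R = 120²/12 = 1200 W = 1.2 kW
Peak energy = 1.2 kW × 2.5 h × 14 = 42 kWh
Off-peak energy = 1.2 kW × 5 h × 14 = 84 kWh
Cost = 42 × $0.44 + 84 × $0.33 = $18.48 + $27.72 = $46.20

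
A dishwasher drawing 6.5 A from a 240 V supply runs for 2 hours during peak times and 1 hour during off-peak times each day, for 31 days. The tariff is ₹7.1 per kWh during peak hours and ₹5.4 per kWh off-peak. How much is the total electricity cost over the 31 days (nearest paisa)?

Power = 6.5 A × 240 V = 1560 W = 1.56 kW
Peak energy = 1.56 kW × 2 h × 31 = 96.72 kWh
Off-peak energy = 1.56 kW × 1 h × 31 = 48.36 kWh
Cost = 96.72 × ₹7.1 + 48.36 × ₹5.4 = ₹686.712 + ₹261.144 = ₹947.86

₹947.86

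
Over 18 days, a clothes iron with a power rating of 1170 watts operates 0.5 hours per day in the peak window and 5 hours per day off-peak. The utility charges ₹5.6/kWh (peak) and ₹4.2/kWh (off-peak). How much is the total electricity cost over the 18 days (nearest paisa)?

₹501.23

Peak energy = 1.17 kW × 0.5 h × 18 = 10.53 kWh
Off-peak energy = 1.17 kW × 5 h × 18 = 105.3 kWh
Cost = 10.53 × ₹5.6 + 105.3 × ₹4.2 = ₹58.968 + ₹442.26 = ₹501.23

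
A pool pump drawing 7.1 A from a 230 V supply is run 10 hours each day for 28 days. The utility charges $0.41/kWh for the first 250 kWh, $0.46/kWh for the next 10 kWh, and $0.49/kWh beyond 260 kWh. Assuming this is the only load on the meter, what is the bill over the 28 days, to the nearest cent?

Power = 7.1 A × 230 V = 1633 W = 1.633 kW
Runtime = 10 h/day × 28 days = 280 h
Energy = 1.633 kW × 280 h = 457.24 kWh
Tier 1 (0–250 kWh): 250 × $0.41 = $102.5
Tier 2 (250–260 kWh): 10 × $0.46 = $4.6
Above 260 kWh: 197.24 × $0.49 = $96.6476
Bill = $203.75

$203.75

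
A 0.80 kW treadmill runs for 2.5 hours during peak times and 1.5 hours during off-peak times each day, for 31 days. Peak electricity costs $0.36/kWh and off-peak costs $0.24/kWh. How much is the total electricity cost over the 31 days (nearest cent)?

$31.25

Peak energy = 0.8 kW × 2.5 h × 31 = 62 kWh
Off-peak energy = 0.8 kW × 1.5 h × 31 = 37.2 kWh
Cost = 62 × $0.36 + 37.2 × $0.24 = $22.32 + $8.928 = $31.25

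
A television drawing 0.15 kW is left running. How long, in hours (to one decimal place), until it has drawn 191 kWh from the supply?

Hours = 191 kWh ÷ 0.15 kW = 1273.3 h

1273.3 h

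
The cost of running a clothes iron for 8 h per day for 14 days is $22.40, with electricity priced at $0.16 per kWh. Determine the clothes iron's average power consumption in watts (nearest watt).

1250 W

Energy = $22.40 ÷ $0.16/kWh = 140 kWh
Runtime = 8 h/day × 14 days = 112 h
Power = 140 kWh ÷ 112 h = 1.25 kW = 1250 W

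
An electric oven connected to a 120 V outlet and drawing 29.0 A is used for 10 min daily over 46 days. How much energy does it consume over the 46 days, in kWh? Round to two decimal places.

Power = 29.0 A × 120 V = 3480 W = 3.48 kW
Runtime = 10 min × 46 = 460 min = 7.666666… h
Energy = 3.48 kW × 7.666666… h = 26.68 kWh

26.68 kWh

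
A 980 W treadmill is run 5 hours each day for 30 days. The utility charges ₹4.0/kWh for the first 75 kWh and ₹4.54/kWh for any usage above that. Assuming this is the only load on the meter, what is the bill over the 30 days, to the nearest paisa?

Runtime = 5 h/day × 30 days = 150 h
Energy = 0.98 kW × 150 h = 147 kWh
Tier 1 (0–75 kWh): 75 × ₹4.0 = ₹300
Above 75 kWh: 72 × ₹4.54 = ₹326.88
Bill = ₹626.88

₹626.88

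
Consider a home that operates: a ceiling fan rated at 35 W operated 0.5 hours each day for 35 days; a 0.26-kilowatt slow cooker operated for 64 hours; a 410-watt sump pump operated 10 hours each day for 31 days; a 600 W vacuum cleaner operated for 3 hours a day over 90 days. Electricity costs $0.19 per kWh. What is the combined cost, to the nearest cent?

ceiling fan: Runtime = 0.5 h/day × 35 days = 17.5 h
ceiling fan: 0.035 kW × 17.5 h = 0.6125 kWh
slow cooker: 0.26 kW × 64 h = 16.64 kWh
sump pump: Runtime = 10 h/day × 31 days = 310 h
sump pump: 0.41 kW × 310 h = 127.1 kWh
vacuum cleaner: Runtime = 3 h/day × 90 days = 270 h
vacuum cleaner: 0.6 kW × 270 h = 162 kWh
Total energy = 306.3525 kWh
Cost = 306.3525 × $0.19 = $58.21

$58.21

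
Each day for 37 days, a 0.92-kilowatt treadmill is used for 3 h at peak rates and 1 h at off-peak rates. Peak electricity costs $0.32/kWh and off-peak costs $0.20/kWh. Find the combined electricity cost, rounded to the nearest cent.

Peak energy = 0.92 kW × 3 h × 37 = 102.12 kWh
Off-peak energy = 0.92 kW × 1 h × 37 = 34.04 kWh
Cost = 102.12 × $0.32 + 34.04 × $0.20 = $32.6784 + $6.808 = $39.49

$39.49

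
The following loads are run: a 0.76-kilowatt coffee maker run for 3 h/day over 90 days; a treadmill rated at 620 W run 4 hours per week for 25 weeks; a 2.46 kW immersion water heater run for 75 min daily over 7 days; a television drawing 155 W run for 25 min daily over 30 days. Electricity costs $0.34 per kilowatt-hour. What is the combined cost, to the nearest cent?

$98.83

coffee maker: Runtime = 3 h/day × 90 days = 270 h
coffee maker: 0.76 kW × 270 h = 205.2 kWh
treadmill: Runtime = 4 h/week × 25 weeks = 100 h
treadmill: 0.62 kW × 100 h = 62 kWh
immersion water heater: Runtime = 75 min × 7 = 525 min = 8.75 h
immersion water heater: 2.46 kW × 8.75 h = 21.525 kWh
television: Runtime = 25 min × 30 = 750 min = 12.5 h
television: 0.155 kW × 12.5 h = 1.9375 kWh
Total energy = 290.6625 kWh
Cost = 290.6625 × $0.34 = $98.83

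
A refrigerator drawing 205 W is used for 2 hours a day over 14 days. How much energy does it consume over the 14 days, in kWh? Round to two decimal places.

Runtime = 2 h/day × 14 days = 28 h
Energy = 0.205 kW × 28 h = 5.74 kWh

5.74 kWh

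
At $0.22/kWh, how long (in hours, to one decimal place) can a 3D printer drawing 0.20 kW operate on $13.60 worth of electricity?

309.1 h

Energy available = $13.60 ÷ $0.22/kWh = 61.8182 kWh
Hours = 61.8182 kWh ÷ 0.2 kW = 309.1 h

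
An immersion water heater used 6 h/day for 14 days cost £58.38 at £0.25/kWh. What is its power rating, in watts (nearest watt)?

Energy = £58.38 ÷ £0.25/kWh = 233.52 kWh
Runtime = 6 h/day × 14 days = 84 h
Power = 233.52 kWh ÷ 84 h = 2.78 kW = 2780 W

2780 W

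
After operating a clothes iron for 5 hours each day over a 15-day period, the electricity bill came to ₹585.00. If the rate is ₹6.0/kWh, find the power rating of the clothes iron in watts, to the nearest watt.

1300 W

Energy = ₹585.00 ÷ ₹6.0/kWh = 97.5 kWh
Runtime = 5 h/day × 15 days = 75 h
Power = 97.5 kWh ÷ 75 h = 1.3 kW = 1300 W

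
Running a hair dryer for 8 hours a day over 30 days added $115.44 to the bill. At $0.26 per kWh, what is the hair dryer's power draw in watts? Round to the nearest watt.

Energy = $115.44 ÷ $0.26/kWh = 444 kWh
Runtime = 8 h/day × 30 days = 240 h
Power = 444 kWh ÷ 240 h = 1.85 kW = 1850 W

1850 W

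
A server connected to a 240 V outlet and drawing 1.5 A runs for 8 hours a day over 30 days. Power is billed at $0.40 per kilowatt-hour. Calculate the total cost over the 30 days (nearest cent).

Power = 1.5 A × 240 V = 360 W = 0.36 kW
Runtime = 8 h/day × 30 days = 240 h
Energy = 0.36 kW × 240 h = 86.4 kWh
Cost = 86.4 kWh × $0.40/kWh = $34.56

$34.56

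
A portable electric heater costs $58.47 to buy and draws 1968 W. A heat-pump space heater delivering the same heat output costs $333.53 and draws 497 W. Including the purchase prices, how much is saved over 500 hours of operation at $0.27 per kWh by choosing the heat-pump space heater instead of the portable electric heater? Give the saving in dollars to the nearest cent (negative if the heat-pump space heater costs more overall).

-$76.48

portable electric heater: $58.47 + (1968/1000) kW × 500 h × $0.27 = $58.47 + $265.68 = $324.15
heat-pump space heater: $333.53 + (497/1000) kW × 500 h × $0.27 = $333.53 + $67.095 = $400.625
Saving = $324.15 − $400.625 = −$76.475 → -$76.48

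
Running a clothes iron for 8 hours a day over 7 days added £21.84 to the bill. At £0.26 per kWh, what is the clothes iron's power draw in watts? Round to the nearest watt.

1500 W

Energy = £21.84 ÷ £0.26/kWh = 84 kWh
Runtime = 8 h/day × 7 days = 56 h
Power = 84 kWh ÷ 56 h = 1.5 kW = 1500 W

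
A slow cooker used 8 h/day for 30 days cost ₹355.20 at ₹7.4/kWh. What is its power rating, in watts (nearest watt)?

200 W

Energy = ₹355.20 ÷ ₹7.4/kWh = 48 kWh
Runtime = 8 h/day × 30 days = 240 h
Power = 48 kWh ÷ 240 h = 0.2 kW = 200 W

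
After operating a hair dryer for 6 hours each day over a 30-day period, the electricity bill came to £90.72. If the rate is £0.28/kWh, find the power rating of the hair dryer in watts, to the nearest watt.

1800 W

Energy = £90.72 ÷ £0.28/kWh = 324 kWh
Runtime = 6 h/day × 30 days = 180 h
Power = 324 kWh ÷ 180 h = 1.8 kW = 1800 W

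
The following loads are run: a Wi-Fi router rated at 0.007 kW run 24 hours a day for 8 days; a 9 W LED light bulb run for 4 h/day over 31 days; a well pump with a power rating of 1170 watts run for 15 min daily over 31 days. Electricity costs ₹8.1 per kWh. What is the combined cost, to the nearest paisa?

Wi-Fi router: Runtime = 24 h × 8 = 192 h
Wi-Fi router: 0.007 kW × 192 h = 1.344 kWh
LED light bulb: Runtime = 4 h/day × 31 days = 124 h
LED light bulb: 0.009 kW × 124 h = 1.116 kWh
well pump: Runtime = 15 min × 31 = 465 min = 7.75 h
well pump: 1.17 kW × 7.75 h = 9.0675 kWh
Total energy = 11.5275 kWh
Cost = 11.5275 × ₹8.1 = ₹93.37

₹93.37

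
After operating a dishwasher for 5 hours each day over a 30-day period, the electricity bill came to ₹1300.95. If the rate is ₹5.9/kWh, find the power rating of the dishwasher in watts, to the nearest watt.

Energy = ₹1300.95 ÷ ₹5.9/kWh = 220.5 kWh
Runtime = 5 h/day × 30 days = 150 h
Power = 220.5 kWh ÷ 150 h = 1.47 kW = 1470 W

1470 W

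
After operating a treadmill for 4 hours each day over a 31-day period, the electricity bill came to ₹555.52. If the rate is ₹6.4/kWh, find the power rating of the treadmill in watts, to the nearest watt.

700 W

Energy = ₹555.52 ÷ ₹6.4/kWh = 86.8 kWh
Runtime = 4 h/day × 31 days = 124 h
Power = 86.8 kWh ÷ 124 h = 0.7 kW = 700 W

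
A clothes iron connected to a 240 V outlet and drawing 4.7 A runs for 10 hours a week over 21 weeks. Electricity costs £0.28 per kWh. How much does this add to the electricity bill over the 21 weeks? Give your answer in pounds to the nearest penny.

Power = 4.7 A × 240 V = 1128 W = 1.128 kW
Runtime = 10 h/week × 21 weeks = 210 h
Energy = 1.128 kW × 210 h = 236.88 kWh
Cost = 236.88 kWh × £0.28/kWh = £66.33

£66.33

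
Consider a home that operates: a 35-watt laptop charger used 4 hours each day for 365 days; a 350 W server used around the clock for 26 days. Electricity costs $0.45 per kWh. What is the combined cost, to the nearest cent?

$121.28

laptop charger: Runtime = 4 h/day × 365 days = 1460 h
laptop charger: 0.035 kW × 1460 h = 51.1 kWh
server: Runtime = 24 h × 26 = 624 h
server: 0.35 kW × 624 h = 218.4 kWh
Total energy = 269.5 kWh
Cost = 269.5 × $0.45 = $121.28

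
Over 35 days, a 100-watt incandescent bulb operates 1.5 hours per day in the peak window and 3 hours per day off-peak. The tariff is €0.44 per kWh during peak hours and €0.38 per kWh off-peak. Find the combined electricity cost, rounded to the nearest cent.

€6.30

Peak energy = 0.1 kW × 1.5 h × 35 = 5.25 kWh
Off-peak energy = 0.1 kW × 3 h × 35 = 10.5 kWh
Cost = 5.25 × €0.44 + 10.5 × €0.38 = €2.31 + €3.99 = €6.30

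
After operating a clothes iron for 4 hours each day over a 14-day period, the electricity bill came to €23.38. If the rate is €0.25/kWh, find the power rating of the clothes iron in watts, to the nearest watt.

1670 W

Energy = €23.38 ÷ €0.25/kWh = 93.52 kWh
Runtime = 4 h/day × 14 days = 56 h
Power = 93.52 kWh ÷ 56 h = 1.67 kW = 1670 W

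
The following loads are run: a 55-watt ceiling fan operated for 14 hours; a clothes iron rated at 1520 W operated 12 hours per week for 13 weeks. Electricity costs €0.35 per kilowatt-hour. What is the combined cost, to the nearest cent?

€83.26

ceiling fan: 0.055 kW × 14 h = 0.77 kWh
clothes iron: Runtime = 12 h/week × 13 weeks = 156 h
clothes iron: 1.52 kW × 156 h = 237.12 kWh
Total energy = 237.89 kWh
Cost = 237.89 × €0.35 = €83.26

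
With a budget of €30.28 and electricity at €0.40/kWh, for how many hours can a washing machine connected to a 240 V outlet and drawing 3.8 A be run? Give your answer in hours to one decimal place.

83.0 h

Power = 3.8 A × 240 V = 912 W = 0.912 kW
Energy available = €30.28 ÷ €0.40/kWh = 75.7 kWh
Hours = 75.7 kWh ÷ 0.912 kW = 83.0 h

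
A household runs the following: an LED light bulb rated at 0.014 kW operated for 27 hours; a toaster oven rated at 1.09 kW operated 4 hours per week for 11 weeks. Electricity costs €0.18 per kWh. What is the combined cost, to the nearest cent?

€8.70

LED light bulb: 0.014 kW × 27 h = 0.378 kWh
toaster oven: Runtime = 4 h/week × 11 weeks = 44 h
toaster oven: 1.09 kW × 44 h = 47.96 kWh
Total energy = 48.338 kWh
Cost = 48.338 × €0.18 = €8.70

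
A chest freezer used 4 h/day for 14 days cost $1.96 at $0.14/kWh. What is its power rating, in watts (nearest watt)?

Energy = $1.96 ÷ $0.14/kWh = 14 kWh
Runtime = 4 h/day × 14 days = 56 h
Power = 14 kWh ÷ 56 h = 0.25 kW = 250 W

250 W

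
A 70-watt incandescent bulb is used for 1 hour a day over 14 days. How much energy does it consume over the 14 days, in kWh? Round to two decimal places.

Runtime = 1 h/day × 14 days = 14 h
Energy = 0.07 kW × 14 h = 0.98 kWh

0.98 kWh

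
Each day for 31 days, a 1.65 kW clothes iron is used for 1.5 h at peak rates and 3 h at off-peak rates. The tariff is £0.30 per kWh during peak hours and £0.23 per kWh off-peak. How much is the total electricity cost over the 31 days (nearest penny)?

Peak energy = 1.65 kW × 1.5 h × 31 = 76.725 kWh
Off-peak energy = 1.65 kW × 3 h × 31 = 153.45 kWh
Cost = 76.725 × £0.30 + 153.45 × £0.23 = £23.0175 + £35.2935 = £58.31

£58.31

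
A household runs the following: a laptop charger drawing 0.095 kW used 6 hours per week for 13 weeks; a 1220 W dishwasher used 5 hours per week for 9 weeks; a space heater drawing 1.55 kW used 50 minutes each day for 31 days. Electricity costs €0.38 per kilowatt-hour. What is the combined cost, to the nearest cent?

€38.89

laptop charger: Runtime = 6 h/week × 13 weeks = 78 h
laptop charger: 0.095 kW × 78 h = 7.41 kWh
dishwasher: Runtime = 5 h/week × 9 weeks = 45 h
dishwasher: 1.22 kW × 45 h = 54.9 kWh
space heater: Runtime = 50 min × 31 = 1550 min = 25.833333… h
space heater: 1.55 kW × 25.833333… h = 40.041666… kWh
Total energy = 102.351666… kWh
Cost = 102.351666… × €0.38 = €38.89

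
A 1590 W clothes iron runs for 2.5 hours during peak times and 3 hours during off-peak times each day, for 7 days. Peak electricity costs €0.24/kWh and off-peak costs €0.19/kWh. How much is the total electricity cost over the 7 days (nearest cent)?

Peak energy = 1.59 kW × 2.5 h × 7 = 27.825 kWh
Off-peak energy = 1.59 kW × 3 h × 7 = 33.39 kWh
Cost = 27.825 × €0.24 + 33.39 × €0.19 = €6.678 + €6.3441 = €13.02

€13.02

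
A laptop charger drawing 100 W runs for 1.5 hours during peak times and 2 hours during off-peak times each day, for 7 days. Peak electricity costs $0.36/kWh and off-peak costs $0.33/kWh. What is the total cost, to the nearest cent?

$0.84

Peak energy = 0.1 kW × 1.5 h × 7 = 1.05 kWh
Off-peak energy = 0.1 kW × 2 h × 7 = 1.4 kWh
Cost = 1.05 × $0.36 + 1.4 × $0.33 = $0.378 + $0.462 = $0.84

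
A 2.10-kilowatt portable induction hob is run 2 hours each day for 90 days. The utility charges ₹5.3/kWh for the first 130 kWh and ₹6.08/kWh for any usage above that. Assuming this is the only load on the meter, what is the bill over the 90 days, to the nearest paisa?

₹2196.84

Runtime = 2 h/day × 90 days = 180 h
Energy = 2.1 kW × 180 h = 378 kWh
Tier 1 (0–130 kWh): 130 × ₹5.3 = ₹689
Above 130 kWh: 248 × ₹6.08 = ₹1507.84
Bill = ₹2196.84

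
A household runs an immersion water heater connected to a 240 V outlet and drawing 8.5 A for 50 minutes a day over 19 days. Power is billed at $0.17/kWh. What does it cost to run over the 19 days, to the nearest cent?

Power = 8.5 A × 240 V = 2040 W = 2.04 kW
Runtime = 50 min × 19 = 950 min = 15.833333… h
Energy = 2.04 kW × 15.833333… h = 32.3 kWh
Cost = 32.3 kWh × $0.17/kWh = $5.49

$5.49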